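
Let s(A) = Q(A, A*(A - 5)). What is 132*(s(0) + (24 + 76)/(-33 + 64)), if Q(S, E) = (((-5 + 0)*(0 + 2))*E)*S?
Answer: 13200/31 ≈ 425.81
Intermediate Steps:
Q(S, E) = -10*E*S (Q(S, E) = ((-5*2)*E)*S = (-10*E)*S = -10*E*S)
s(A) = -10*A²*(-5 + A) (s(A) = -10*A*(A - 5)*A = -10*A*(-5 + A)*A = -10*A²*(-5 + A))
132*(s(0) + (24 + 76)/(-33 + 64)) = 132*(10*0²*(5 - 1*0) + (24 + 76)/(-33 + 64)) = 132*(10*0*(5 + 0) + 100/31) = 132*(10*0*5 + 100*(1/31)) = 132*(0 + 100/31) = 132*(100/31) = 13200/31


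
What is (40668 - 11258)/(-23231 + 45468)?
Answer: 29410/22237 ≈ 1.3226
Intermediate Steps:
(40668 - 11258)/(-23231 + 45468) = 29410/22237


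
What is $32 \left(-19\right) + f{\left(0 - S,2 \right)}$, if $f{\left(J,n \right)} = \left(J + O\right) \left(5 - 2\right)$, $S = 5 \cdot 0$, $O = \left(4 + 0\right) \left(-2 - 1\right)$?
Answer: $-644$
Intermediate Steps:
$O = -12$ ($O = 4 \left(-3\right) = -12$)
$S = 0$
$f{\left(J,n \right)} = -36 + 3 J$ ($f{\left(J,n \right)} = \left(J - 12\right) \left(5 - 2\right) = \left(-12 + J\right) 3 = -36 + 3 J$)
$32 \left(-19\right) + f{\left(0 - S,2 \right)} = 32 \left(-19\right) - \left(36 - 3 \left(0 - 0\right)\right) = -608 - \left(36 - 3 \left(0 + 0\right)\right) = -608 + \left(-36 + 3 \cdot 0\right) = -608 + \left(-36 + 0\right) = -608 - 36 = -644$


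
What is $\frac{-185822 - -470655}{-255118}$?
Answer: $- \frac{284833}{255118} \approx -1.1165$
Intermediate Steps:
$\frac{-185822 - -470655}{-255118} = \left(-185822 + 470655\right) \left(- \frac{1}{255118}\right) = 284833 \left(- \frac{1}{255118}\right) = - \frac{284833}{255118}$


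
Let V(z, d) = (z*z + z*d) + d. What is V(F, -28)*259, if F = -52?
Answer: 1070188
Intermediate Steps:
V(z, d) = d + z² + d*z (V(z, d) = (z² + d*z) + d = d + z² + d*z)
V(F, -28)*259 = (-28 + (-52)² - 28*(-52))*259 = (-28 + 2704 + 1456)*259 = 4132*259 = 1070188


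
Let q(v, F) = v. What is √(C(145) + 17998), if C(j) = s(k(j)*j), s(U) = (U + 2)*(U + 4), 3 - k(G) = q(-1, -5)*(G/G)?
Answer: √357886 ≈ 598.24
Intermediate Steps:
k(G) = 4 (k(G) = 3 - (-1)*G/G = 3 - (-1) = 3 - 1*(-1) = 3 + 1 = 4)
s(U) = (2 + U)*(4 + U)
C(j) = 8 + 16*j² + 24*j (C(j) = 8 + (4*j)² + 6*(4*j) = 8 + 16*j² + 24*j)
√(C(145) + 17998) = √((8 + 16*145² + 24*145) + 17998) = √((8 + 16*21025 + 3480) + 17998) = √((8 + 336400 + 3480) + 17998) = √(339888 + 17998) = √357886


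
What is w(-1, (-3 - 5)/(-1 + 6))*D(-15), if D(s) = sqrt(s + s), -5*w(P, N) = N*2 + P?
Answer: 21*I*sqrt(30)/25 ≈ 4.6009*I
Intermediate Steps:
w(P, N) = -2*N/5 - P/5 (w(P, N) = -(N*2 + P)/5 = -(2*N + P)/5 = -(P + 2*N)/5 = -2*N/5 - P/5)
D(s) = sqrt(2)*sqrt(s) (D(s) = sqrt(2*s) = sqrt(2)*sqrt(s))
w(-1, (-3 - 5)/(-1 + 6))*D(-15) = (-2*(-3 - 5)/(5*(-1 + 6)) - 1/5*(-1))*(sqrt(2)*sqrt(-15)) = (-(-16)/(5*5) + 1/5)*(sqrt(2)*(I*sqrt(15))) = (-(-16)/(5*5) + 1/5)*(I*sqrt(30)) = (-2/5*(-8/5) + 1/5)*(I*sqrt(30)) = (16/25 + 1/5)*(I*sqrt(30)) = 21*(I*sqrt(30))/25 = 21*I*sqrt(30)/25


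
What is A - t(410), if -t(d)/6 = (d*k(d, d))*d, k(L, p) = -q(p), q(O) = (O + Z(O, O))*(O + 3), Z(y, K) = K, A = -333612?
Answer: -341572809612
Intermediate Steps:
q(O) = 2*O*(3 + O) (q(O) = (O + O)*(O + 3) = (2*O)*(3 + O) = 2*O*(3 + O))
k(L, p) = -2*p*(3 + p)
t(d) = -12*d³*(-3 - d) (t(d) = -6*d*(2*d*(-3 - d))*d = -6*2*d²*(-3 - d)*d = -12*d³*(-3 - d))
A - t(410) = -333612 - 12*410³*(3 + 410) = -333612 - 12*68921000*413 = -333612 - 1*341572476000 = -333612 - 341572476000 = -341572809612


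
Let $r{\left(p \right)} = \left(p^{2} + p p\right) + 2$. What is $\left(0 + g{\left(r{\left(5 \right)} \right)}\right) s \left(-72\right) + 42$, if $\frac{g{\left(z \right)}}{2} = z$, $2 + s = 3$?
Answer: $-7446$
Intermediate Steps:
$s = 1$ ($s = -2 + 3 = 1$)
$r{\left(p \right)} = 2 + 2 p^{2}$ ($r{\left(p \right)} = \left(p^{2} + p^{2}\right) + 2 = 2 p^{2} + 2 = 2 + 2 p^{2}$)
$g{\left(z \right)} = 2 z$
$\left(0 + g{\left(r{\left(5 \right)} \right)}\right) s \left(-72\right) + 42 = \left(0 + 2 \left(2 + 2 \cdot 5^{2}\right)\right) 1 \left(-72\right) + 42 = \left(0 + 2 \left(2 + 2 \cdot 25\right)\right) 1 \left(-72\right) + 42 = \left(0 + 2 \left(2 + 50\right)\right) 1 \left(-72\right) + 42 = \left(0 + 2 \cdot 52\right) 1 \left(-72\right) + 42 = \left(0 + 104\right) 1 \left(-72\right) + 42 = 104 \cdot 1 \left(-72\right) + 42 = 104 \left(-72\right) + 42 = -7488 + 42 = -7446$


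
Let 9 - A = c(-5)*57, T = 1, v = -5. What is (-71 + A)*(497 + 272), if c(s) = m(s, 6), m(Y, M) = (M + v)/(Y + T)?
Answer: -146879/4 ≈ -36720.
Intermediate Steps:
m(Y, M) = (-5 + M)/(1 + Y) (m(Y, M) = (M - 5)/(Y + 1) = (-5 + M)/(1 + Y))
c(s) = 1/(1 + s) (c(s) = (-5 + 6)/(1 + s) = 1/(1 + s))
A = 93/4 (A = 9 - 57/(1 - 5) = 9 - 57/(-4) = 9 - (-1)*57/4 = 9 - 1*(-57/4) = 9 + 57/4 = 93/4 ≈ 23.250)
(-71 + A)*(497 + 272) = (-71 + 93/4)*(497 + 272) = -191/4*769 = -146879/4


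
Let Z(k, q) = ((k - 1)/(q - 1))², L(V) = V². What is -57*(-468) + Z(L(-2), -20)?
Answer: 1307125/49 ≈ 26676.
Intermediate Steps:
Z(k, q) = (-1 + k)²/(-1 + q)² (Z(k, q) = ((-1 + k)/(-1 + q))² = (-1 + k)²/(-1 + q)²)
-57*(-468) + Z(L(-2), -20) = -57*(-468) + (-1 + (-2)²)²/(-1 - 20)² = 26676 + (-1 + 4)²/(-21)² = 26676 + 3²*(1/441) = 26676 + 9*(1/441) = 26676 + 1/49 = 1307125/49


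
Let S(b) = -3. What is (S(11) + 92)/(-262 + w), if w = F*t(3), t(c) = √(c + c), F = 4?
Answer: -11659/34274 - 89*√6/17137 ≈ -0.35289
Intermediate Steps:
t(c) = √2*√c (t(c) = √(2*c) = √2*√c)
w = 4*√6 (w = 4*(√2*√3) = 4*√6 ≈ 9.7980)
(S(11) + 92)/(-262 + w) = (-3 + 92)/(-262 + 4*√6) = 89/(-262 + 4*√6)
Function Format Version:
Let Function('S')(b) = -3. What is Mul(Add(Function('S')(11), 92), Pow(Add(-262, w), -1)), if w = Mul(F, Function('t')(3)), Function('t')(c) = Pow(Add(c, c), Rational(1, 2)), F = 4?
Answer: Add(Rational(-11659, 34274), Mul(Rational(-89, 17137), Pow(6, Rational(1, 2)))) ≈ -0.35289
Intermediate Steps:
Function('t')(c) = Mul(Pow(2, Rational(1, 2)), Pow(c, Rational(1, 2))) (Function('t')(c) = Pow(Mul(2, c), Rational(1, 2)) = Mul(Pow(2, Rational(1, 2)), Pow(c, Rational(1, 2))))
w = Mul(4, Pow(6, Rational(1, 2))) (w = Mul(4, Mul(Pow(2, Rational(1, 2)), Pow(3, Rational(1, 2)))) = Mul(4, Pow(6, Rational(1, 2))) ≈ 9.7980)
Mul(Add(Function('S')(11), 92), Pow(Add(-262, w), -1)) = Mul(Add(-3, 92), Pow(Add(-262, Mul(4, Pow(6, Rational(1, 2)))), -1)) = Mul(89, Pow(Add(-262, Mul(4, Pow(6, Rational(1, 2)))), -1))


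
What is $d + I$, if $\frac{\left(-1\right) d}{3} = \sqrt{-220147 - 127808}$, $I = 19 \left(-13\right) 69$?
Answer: $-17043 - 3 i \sqrt{347955} \approx -17043.0 - 1769.6 i$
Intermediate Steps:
$I = -17043$ ($I = \left(-247\right) 69 = -17043$)
$d = - 3 i \sqrt{347955}$ ($d = - 3 \sqrt{-220147 - 127808} = - 3 \sqrt{-347955} = - 3 i \sqrt{347955} \approx - 1769.6 i$)
$d + I = - 3 i \sqrt{347955} - 17043 = -17043 - 3 i \sqrt{347955}$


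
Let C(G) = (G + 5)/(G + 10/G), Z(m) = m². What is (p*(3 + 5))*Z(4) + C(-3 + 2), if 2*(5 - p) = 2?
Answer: 5628/11 ≈ 511.64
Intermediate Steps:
p = 4 (p = 5 - ½*2 = 5 - 1 = 4)
C(G) = (5 + G)/(G + 10/G)
(p*(3 + 5))*Z(4) + C(-3 + 2) = (4*(3 + 5))*4² + (-3 + 2)*(5 + (-3 + 2))/(10 + (-3 + 2)²) = (4*8)*16 - (5 - 1)/(10 + (-1)²) = 32*16 - 1*4/(10 + 1) = 512 - 1*4/11 = 512 - 1*1/11*4 = 512 - 4/11 = 5628/11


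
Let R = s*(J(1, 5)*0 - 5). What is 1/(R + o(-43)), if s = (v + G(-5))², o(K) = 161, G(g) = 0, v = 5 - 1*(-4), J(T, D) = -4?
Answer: -1/244 ≈ -0.0040984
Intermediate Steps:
v = 9 (v = 5 + 4 = 9)
s = 81 (s = (9 + 0)² = 9² = 81)
R = -405 (R = 81*(-4*0 - 5) = 81*(0 - 5) = 81*(-5) = -405)
1/(R + o(-43)) = 1/(-405 + 161) = 1/(-244) = -1/244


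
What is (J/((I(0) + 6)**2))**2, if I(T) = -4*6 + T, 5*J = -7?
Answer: 49/2624400 ≈ 1.8671e-5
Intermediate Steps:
J = -7/5 (J = (1/5)*(-7) = -7/5 ≈ -1.4000)
I(T) = -24 + T
(J/((I(0) + 6)**2))**2 = (-7/(5*((-24 + 0) + 6)**2))**2 = (-7/(5*(-24 + 6)**2))**2 = (-7/(5*((-18)**2)))**2 = (-7/5/324)**2 = (-7/5*1/324)**2 = (-7/1620)**2 = 49/2624400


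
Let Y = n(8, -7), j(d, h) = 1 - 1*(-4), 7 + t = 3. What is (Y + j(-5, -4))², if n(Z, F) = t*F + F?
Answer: 676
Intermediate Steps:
t = -4 (t = -7 + 3 = -4)
j(d, h) = 5 (j(d, h) = 1 + 4 = 5)
n(Z, F) = -3*F (n(Z, F) = -4*F + F = -3*F)
Y = 21 (Y = -3*(-7) = 21)
(Y + j(-5, -4))² = (21 + 5)² = 26² = 676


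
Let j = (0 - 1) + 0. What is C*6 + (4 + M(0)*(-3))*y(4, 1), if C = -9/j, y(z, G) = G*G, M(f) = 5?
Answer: 43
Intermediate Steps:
j = -1 (j = -1 + 0 = -1)
y(z, G) = G²
C = 9 (C = -9/(-1) = -9*(-1) = 9)
C*6 + (4 + M(0)*(-3))*y(4, 1) = 9*6 + (4 + 5*(-3))*1² = 54 + (4 - 15)*1 = 54 - 11*1 = 54 - 11 = 43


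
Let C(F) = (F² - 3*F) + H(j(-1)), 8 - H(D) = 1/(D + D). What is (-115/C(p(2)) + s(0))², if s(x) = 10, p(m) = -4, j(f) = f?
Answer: 250000/5329 ≈ 46.913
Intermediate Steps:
H(D) = 8 - 1/(2*D) (H(D) = 8 - 1/(D + D) = 8 - 1/(2*D))
C(F) = 17/2 + F² - 3*F (C(F) = (F² - 3*F) + (8 - ½/(-1)) = (F² - 3*F) + (8 - ½*(-1)) = (F² - 3*F) + (8 + ½) = (F² - 3*F) + 17/2 = 17/2 + F² - 3*F)
(-115/C(p(2)) + s(0))² = (-115/(17/2 + (-4)² - 3*(-4)) + 10)² = (-115/(17/2 + 16 + 12) + 10)² = (-115/73/2 + 10)² = (-115*2/73 + 10)² = (-230/73 + 10)² = (500/73)² = 250000/5329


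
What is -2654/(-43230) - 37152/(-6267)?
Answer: 270452263/45153735 ≈ 5.9896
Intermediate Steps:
-2654/(-43230) - 37152/(-6267) = -2654*(-1/43230) - 37152*(-1/6267) = 1327/21615 + 12384/2089 = 270452263/45153735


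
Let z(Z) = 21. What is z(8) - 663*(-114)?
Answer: 75603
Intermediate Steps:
z(8) - 663*(-114) = 21 - 663*(-114) = 21 - 221*(-342) = 21 + 75582 = 75603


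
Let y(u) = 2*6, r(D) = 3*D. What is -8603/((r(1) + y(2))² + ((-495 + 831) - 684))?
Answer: 8603/123 ≈ 69.943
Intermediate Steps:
y(u) = 12
-8603/((r(1) + y(2))² + ((-495 + 831) - 684)) = -8603/((3*1 + 12)² + ((-495 + 831) - 684)) = -8603/((3 + 12)² + (336 - 684)) = -8603/(15² - 348) = -8603/(225 - 348) = -8603/(-123) = -8603*(-1/123) = 8603/123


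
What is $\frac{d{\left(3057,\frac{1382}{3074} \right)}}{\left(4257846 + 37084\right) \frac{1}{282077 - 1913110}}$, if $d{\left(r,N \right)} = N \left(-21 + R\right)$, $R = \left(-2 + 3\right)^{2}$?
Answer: $\frac{2254087606}{660130741} \approx 3.4146$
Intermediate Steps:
$R = 1$ ($R = 1^{2} = 1$)
$d{\left(r,N \right)} = - 20 N$ ($d{\left(r,N \right)} = N \left(-21 + 1\right) = N \left(-20\right) = - 20 N$)
$\frac{d{\left(3057,\frac{1382}{3074} \right)}}{\left(4257846 + 37084\right) \frac{1}{282077 - 1913110}} = \frac{\left(-20\right) \frac{1382}{3074}}{\left(4257846 + 37084\right) \frac{1}{282077 - 1913110}} = \frac{\left(-20\right) 1382 \cdot \frac{1}{3074}}{4294930 \frac{1}{-1631033}} = \frac{\left(-20\right) \frac{691}{1537}}{4294930 \left(- \frac{1}{1631033}\right)} = - \frac{13820}{1537 \left(- \frac{4294930}{1631033}\right)} = \left(- \frac{13820}{1537}\right) \left(- \frac{1631033}{4294930}\right) = \frac{2254087606}{660130741}$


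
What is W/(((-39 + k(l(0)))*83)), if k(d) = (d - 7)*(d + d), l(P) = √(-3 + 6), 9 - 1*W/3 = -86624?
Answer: -2858889/13861 + 1212862*√3/13861 ≈ -54.697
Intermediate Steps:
W = 259899 (W = 27 - 3*(-86624) = 27 + 259872 = 259899)
l(P) = √3
k(d) = 2*d*(-7 + d) (k(d) = (-7 + d)*(2*d) = 2*d*(-7 + d))
W/(((-39 + k(l(0)))*83)) = 259899/(((-39 + 2*√3*(-7 + √3))*83)) = 259899/(-3237 + 166*√3*(-7 + √3))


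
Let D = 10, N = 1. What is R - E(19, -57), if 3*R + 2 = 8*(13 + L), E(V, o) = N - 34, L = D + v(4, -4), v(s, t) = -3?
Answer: 257/3 ≈ 85.667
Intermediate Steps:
L = 7 (L = 10 - 3 = 7)
E(V, o) = -33 (E(V, o) = 1 - 34 = -33)
R = 158/3 (R = -⅔ + (8*(13 + 7))/3 = -⅔ + (8*20)/3 = -⅔ + (⅓)*160 = -⅔ + 160/3 = 158/3 ≈ 52.667)
R - E(19, -57) = 158/3 - 1*(-33) = 158/3 + 33 = 257/3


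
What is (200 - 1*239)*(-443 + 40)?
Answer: 15717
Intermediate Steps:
(200 - 1*239)*(-443 + 40) = (200 - 239)*(-403) = -39*(-403) = 15717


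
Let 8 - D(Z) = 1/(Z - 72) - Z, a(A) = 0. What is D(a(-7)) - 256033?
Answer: -18433799/72 ≈ -2.5603e+5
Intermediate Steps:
D(Z) = 8 + Z - 1/(-72 + Z) (D(Z) = 8 - (1/(Z - 72) - Z) = 8 - (1/(-72 + Z) - Z) = 8 + (Z - 1/(-72 + Z)) = 8 + Z - 1/(-72 + Z))
D(a(-7)) - 256033 = (-577 + 0² - 64*0)/(-72 + 0) - 256033 = (-577 + 0 + 0)/(-72) - 256033 = -1/72*(-577) - 256033 = 577/72 - 256033 = -18433799/72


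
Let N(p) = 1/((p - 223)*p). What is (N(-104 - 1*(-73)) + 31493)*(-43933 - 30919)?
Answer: -9280745397158/3937 ≈ -2.3573e+9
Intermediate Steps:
N(p) = 1/(p*(-223 + p)) (N(p) = 1/((-223 + p)*p) = 1/(p*(-223 + p)))
(N(-104 - 1*(-73)) + 31493)*(-43933 - 30919) = (1/((-104 - 1*(-73))*(-223 + (-104 - 1*(-73)))) + 31493)*(-43933 - 30919) = (1/((-104 + 73)*(-223 + (-104 + 73))) + 31493)*(-74852) = (1/((-31)*(-223 - 31)) + 31493)*(-74852) = (-1/31/(-254) + 31493)*(-74852) = (-1/31*(-1/254) + 31493)*(-74852) = (1/7874 + 31493)*(-74852) = (247975883/7874)*(-74852) = -9280745397158/3937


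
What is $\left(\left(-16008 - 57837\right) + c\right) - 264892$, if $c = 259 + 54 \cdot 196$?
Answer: $-327894$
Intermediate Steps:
$c = 10843$ ($c = 259 + 10584 = 10843$)
$\left(\left(-16008 - 57837\right) + c\right) - 264892 = \left(\left(-16008 - 57837\right) + 10843\right) - 264892 = \left(-73845 + 10843\right) - 264892 = -63002 - 264892 = -327894$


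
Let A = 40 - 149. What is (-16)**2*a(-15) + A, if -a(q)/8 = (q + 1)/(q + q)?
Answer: -15971/15 ≈ -1064.7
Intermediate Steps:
a(q) = -4*(1 + q)/q (a(q) = -8*(q + 1)/(q + q) = -8*(1 + q)/(2*q) = -8*(1 + q)*1/(2*q) = -4*(1 + q)/q)
A = -109
(-16)**2*a(-15) + A = (-16)**2*(-4 - 4/(-15)) - 109 = 256*(-4 - 4*(-1/15)) - 109 = 256*(-4 + 4/15) - 109 = 256*(-56/15) - 109 = -14336/15 - 109 = -15971/15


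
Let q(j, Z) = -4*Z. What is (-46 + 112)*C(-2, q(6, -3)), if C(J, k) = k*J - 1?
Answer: -1650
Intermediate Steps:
C(J, k) = -1 + J*k (C(J, k) = J*k - 1 = -1 + J*k)
(-46 + 112)*C(-2, q(6, -3)) = (-46 + 112)*(-1 - (-8)*(-3)) = 66*(-1 - 2*12) = 66*(-1 - 24) = 66*(-25) = -1650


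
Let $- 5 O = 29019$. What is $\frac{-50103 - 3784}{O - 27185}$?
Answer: $\frac{269435}{164944} \approx 1.6335$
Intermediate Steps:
$O = - \frac{29019}{5}$ ($O = \left(- \frac{1}{5}\right) 29019 = - \frac{29019}{5} \approx -5803.8$)
$\frac{-50103 - 3784}{O - 27185} = \frac{-50103 - 3784}{- \frac{29019}{5} - 27185} = - \frac{53887}{- \frac{164944}{5}} = \left(-53887\right) \left(- \frac{5}{164944}\right) = \frac{269435}{164944}$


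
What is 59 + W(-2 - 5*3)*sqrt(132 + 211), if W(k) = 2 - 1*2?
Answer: 59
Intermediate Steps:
W(k) = 0 (W(k) = 2 - 2 = 0)
59 + W(-2 - 5*3)*sqrt(132 + 211) = 59 + 0*sqrt(132 + 211) = 59 + 0*sqrt(343) = 59 + 0*(7*sqrt(7)) = 59 + 0 = 59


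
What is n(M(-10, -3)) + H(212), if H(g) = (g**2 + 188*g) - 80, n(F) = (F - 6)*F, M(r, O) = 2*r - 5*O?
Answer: 84775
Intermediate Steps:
M(r, O) = -5*O + 2*r
n(F) = F*(-6 + F) (n(F) = (-6 + F)*F = F*(-6 + F))
H(g) = -80 + g**2 + 188*g
n(M(-10, -3)) + H(212) = (-5*(-3) + 2*(-10))*(-6 + (-5*(-3) + 2*(-10))) + (-80 + 212**2 + 188*212) = (15 - 20)*(-6 + (15 - 20)) + (-80 + 44944 + 39856) = -5*(-6 - 5) + 84720 = -5*(-11) + 84720 = 55 + 84720 = 84775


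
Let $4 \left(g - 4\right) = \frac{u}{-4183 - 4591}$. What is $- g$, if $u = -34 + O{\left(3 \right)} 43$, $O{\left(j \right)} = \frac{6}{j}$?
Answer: $- \frac{35083}{8774} \approx -3.9985$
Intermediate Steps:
$u = 52$ ($u = -34 + \frac{6}{3} \cdot 43 = -34 + 6 \cdot \frac{1}{3} \cdot 43 = -34 + 2 \cdot 43 = -34 + 86 = 52$)
$g = \frac{35083}{8774}$ ($g = 4 + \frac{52 \frac{1}{-4183 - 4591}}{4} = 4 + \frac{52 \frac{1}{-8774}}{4} = 4 + \frac{52 \left(- \frac{1}{8774}\right)}{4} = 4 + \frac{1}{4} \left(- \frac{26}{4387}\right) = 4 - \frac{13}{8774} = \frac{35083}{8774} \approx 3.9985$)
$- g = \left(-1\right) \frac{35083}{8774} = - \frac{35083}{8774}$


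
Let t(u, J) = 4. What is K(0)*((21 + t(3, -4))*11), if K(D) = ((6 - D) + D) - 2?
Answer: 1100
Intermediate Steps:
K(D) = 4 (K(D) = 6 - 2 = 4)
K(0)*((21 + t(3, -4))*11) = 4*((21 + 4)*11) = 4*(25*11) = 4*275 = 1100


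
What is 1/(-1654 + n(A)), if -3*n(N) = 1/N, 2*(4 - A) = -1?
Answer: -27/44660 ≈ -0.00060457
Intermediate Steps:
A = 9/2 (A = 4 - ½*(-1) = 4 + ½ = 9/2 ≈ 4.5000)
n(N) = -1/(3*N)
1/(-1654 + n(A)) = 1/(-1654 - 1/(3*9/2)) = 1/(-1654 - ⅓*2/9) = 1/(-1654 - 2/27) = 1/(-44660/27) = -27/44660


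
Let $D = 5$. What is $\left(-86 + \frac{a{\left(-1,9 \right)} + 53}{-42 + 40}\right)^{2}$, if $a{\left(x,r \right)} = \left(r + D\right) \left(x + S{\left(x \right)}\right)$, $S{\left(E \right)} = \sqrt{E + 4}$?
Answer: $\frac{45109}{4} + 1477 \sqrt{3} \approx 13835.0$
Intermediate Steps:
$S{\left(E \right)} = \sqrt{4 + E}$
$a{\left(x,r \right)} = \left(5 + r\right) \left(x + \sqrt{4 + x}\right)$ ($a{\left(x,r \right)} = \left(r + 5\right) \left(x + \sqrt{4 + x}\right) = \left(5 + r\right) \left(x + \sqrt{4 + x}\right)$)
$\left(-86 + \frac{a{\left(-1,9 \right)} + 53}{-42 + 40}\right)^{2} = \left(-86 + \frac{\left(5 \left(-1\right) + 5 \sqrt{4 - 1} + 9 \left(-1\right) + 9 \sqrt{4 - 1}\right) + 53}{-42 + 40}\right)^{2} = \left(-86 + \frac{\left(-5 + 5 \sqrt{3} - 9 + 9 \sqrt{3}\right) + 53}{-2}\right)^{2} = \left(-86 + \left(\left(-14 + 14 \sqrt{3}\right) + 53\right) \left(- \frac{1}{2}\right)\right)^{2} = \left(-86 + \left(39 + 14 \sqrt{3}\right) \left(- \frac{1}{2}\right)\right)^{2} = \left(-86 - \left(\frac{39}{2} + 7 \sqrt{3}\right)\right)^{2} = \left(- \frac{211}{2} - 7 \sqrt{3}\right)^{2}$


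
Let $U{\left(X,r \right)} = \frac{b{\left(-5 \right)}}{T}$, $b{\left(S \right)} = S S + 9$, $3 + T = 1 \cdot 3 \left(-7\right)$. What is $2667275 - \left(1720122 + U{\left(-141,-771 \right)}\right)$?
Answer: $\frac{11365853}{12} \approx 9.4715 \cdot 10^{5}$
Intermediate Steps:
$T = -24$ ($T = -3 + 1 \cdot 3 \left(-7\right) = -3 + 3 \left(-7\right) = -3 - 21 = -24$)
$b{\left(S \right)} = 9 + S^{2}$ ($b{\left(S \right)} = S^{2} + 9 = 9 + S^{2}$)
$U{\left(X,r \right)} = - \frac{17}{12}$ ($U{\left(X,r \right)} = \frac{9 + \left(-5\right)^{2}}{-24} = \left(9 + 25\right) \left(- \frac{1}{24}\right) = 34 \left(- \frac{1}{24}\right) = - \frac{17}{12}$)
$2667275 - \left(1720122 + U{\left(-141,-771 \right)}\right) = 2667275 - \left(1720122 - \frac{17}{12}\right) = 2667275 - \frac{20641447}{12} = \frac{11365853}{12}$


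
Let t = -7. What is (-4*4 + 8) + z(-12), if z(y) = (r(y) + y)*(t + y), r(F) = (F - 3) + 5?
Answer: 410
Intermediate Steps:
r(F) = 2 + F (r(F) = (-3 + F) + 5 = 2 + F)
z(y) = (-7 + y)*(2 + 2*y) (z(y) = ((2 + y) + y)*(-7 + y) = (2 + 2*y)*(-7 + y) = (-7 + y)*(2 + 2*y))
(-4*4 + 8) + z(-12) = (-4*4 + 8) + (-14 - 12*(-12) + 2*(-12)²) = (-16 + 8) + (-14 + 144 + 2*144) = -8 + (-14 + 144 + 288) = -8 + 418 = 410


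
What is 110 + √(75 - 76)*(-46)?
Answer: 110 - 46*I ≈ 110.0 - 46.0*I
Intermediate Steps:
110 + √(75 - 76)*(-46) = 110 + √(-1)*(-46) = 110 + I*(-46) = 110 - 46*I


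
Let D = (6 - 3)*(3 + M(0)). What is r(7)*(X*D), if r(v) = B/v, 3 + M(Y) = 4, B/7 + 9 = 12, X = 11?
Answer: 396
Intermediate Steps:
B = 21 (B = -63 + 7*12 = -63 + 84 = 21)
M(Y) = 1 (M(Y) = -3 + 4 = 1)
r(v) = 21/v
D = 12 (D = (6 - 3)*(3 + 1) = 3*4 = 12)
r(7)*(X*D) = (21/7)*(11*12) = (21*(⅐))*132 = 3*132 = 396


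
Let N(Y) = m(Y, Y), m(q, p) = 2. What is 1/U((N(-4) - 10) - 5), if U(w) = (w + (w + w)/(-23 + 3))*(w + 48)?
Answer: -2/819 ≈ -0.0024420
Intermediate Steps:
N(Y) = 2
U(w) = 9*w*(48 + w)/10 (U(w) = (w + (2*w)/(-20))*(48 + w) = (w + (2*w)*(-1/20))*(48 + w) = (w - w/10)*(48 + w) = (9*w/10)*(48 + w) = 9*w*(48 + w)/10)
1/U((N(-4) - 10) - 5) = 1/(9*((2 - 10) - 5)*(48 + ((2 - 10) - 5))/10) = 1/(9*(-8 - 5)*(48 + (-8 - 5))/10) = 1/((9/10)*(-13)*(48 - 13)) = 1/((9/10)*(-13)*35) = 1/(-819/2) = -2/819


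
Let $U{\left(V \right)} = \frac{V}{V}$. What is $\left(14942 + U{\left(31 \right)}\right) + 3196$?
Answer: $18139$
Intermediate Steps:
$U{\left(V \right)} = 1$
$\left(14942 + U{\left(31 \right)}\right) + 3196 = \left(14942 + 1\right) + 3196 = 14943 + 3196 = 18139$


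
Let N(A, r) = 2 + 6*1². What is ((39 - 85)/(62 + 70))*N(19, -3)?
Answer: -92/33 ≈ -2.7879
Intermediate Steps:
N(A, r) = 8 (N(A, r) = 2 + 6*1 = 2 + 6 = 8)
((39 - 85)/(62 + 70))*N(19, -3) = ((39 - 85)/(62 + 70))*8 = -46/132*8 = -46*1/132*8 = -23/66*8 = -92/33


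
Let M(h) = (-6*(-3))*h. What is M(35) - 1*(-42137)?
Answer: 42767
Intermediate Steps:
M(h) = 18*h
M(35) - 1*(-42137) = 18*35 - 1*(-42137) = 630 + 42137 = 42767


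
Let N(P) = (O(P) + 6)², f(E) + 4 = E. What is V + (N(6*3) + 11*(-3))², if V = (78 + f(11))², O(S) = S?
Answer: 302074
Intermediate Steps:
f(E) = -4 + E
N(P) = (6 + P)² (N(P) = (P + 6)² = (6 + P)²)
V = 7225 (V = (78 + (-4 + 11))² = (78 + 7)² = 85² = 7225)
V + (N(6*3) + 11*(-3))² = 7225 + ((6 + 6*3)² + 11*(-3))² = 7225 + ((6 + 18)² - 33)² = 7225 + (24² - 33)² = 7225 + (576 - 33)² = 7225 + 543² = 7225 + 294849 = 302074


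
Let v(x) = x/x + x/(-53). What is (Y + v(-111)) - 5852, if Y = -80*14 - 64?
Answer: -372744/53 ≈ -7032.9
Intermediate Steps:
Y = -1184 (Y = -1120 - 64 = -1184)
v(x) = 1 - x/53 (v(x) = 1 + x*(-1/53) = 1 - x/53)
(Y + v(-111)) - 5852 = (-1184 + (1 - 1/53*(-111))) - 5852 = (-1184 + (1 + 111/53)) - 5852 = (-1184 + 164/53) - 5852 = -62588/53 - 5852 = -372744/53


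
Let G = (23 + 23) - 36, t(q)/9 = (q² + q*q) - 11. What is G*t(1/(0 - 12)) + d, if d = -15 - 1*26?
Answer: -4119/4 ≈ -1029.8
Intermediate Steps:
t(q) = -99 + 18*q² (t(q) = 9*((q² + q*q) - 11) = 9*((q² + q²) - 11) = 9*(2*q² - 11) = 9*(-11 + 2*q²) = -99 + 18*q²)
d = -41 (d = -15 - 26 = -41)
G = 10 (G = 46 - 36 = 10)
G*t(1/(0 - 12)) + d = 10*(-99 + 18*(1/(0 - 12))²) - 41 = 10*(-99 + 18*(1/(-12))²) - 41 = 10*(-99 + 18*(-1/12)²) - 41 = 10*(-99 + 18*(1/144)) - 41 = 10*(-99 + ⅛) - 41 = 10*(-791/8) - 41 = -3955/4 - 41 = -4119/4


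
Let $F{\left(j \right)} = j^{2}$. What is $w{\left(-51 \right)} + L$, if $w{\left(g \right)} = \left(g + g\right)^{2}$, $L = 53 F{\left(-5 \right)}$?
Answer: $11729$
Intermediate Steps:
$L = 1325$ ($L = 53 \left(-5\right)^{2} = 53 \cdot 25 = 1325$)
$w{\left(g \right)} = 4 g^{2}$ ($w{\left(g \right)} = \left(2 g\right)^{2} = 4 g^{2}$)
$w{\left(-51 \right)} + L = 4 \left(-51\right)^{2} + 1325 = 4 \cdot 2601 + 1325 = 10404 + 1325 = 11729$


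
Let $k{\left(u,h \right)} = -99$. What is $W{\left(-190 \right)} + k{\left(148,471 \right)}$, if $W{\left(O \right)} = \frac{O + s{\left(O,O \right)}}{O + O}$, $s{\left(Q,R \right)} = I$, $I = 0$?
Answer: $- \frac{197}{2} \approx -98.5$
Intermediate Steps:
$s{\left(Q,R \right)} = 0$
$W{\left(O \right)} = \frac{1}{2}$ ($W{\left(O \right)} = \frac{O + 0}{O + O} = \frac{O}{2 O} = O \frac{1}{2 O} = \frac{1}{2}$)
$W{\left(-190 \right)} + k{\left(148,471 \right)} = \frac{1}{2} - 99 = - \frac{197}{2}$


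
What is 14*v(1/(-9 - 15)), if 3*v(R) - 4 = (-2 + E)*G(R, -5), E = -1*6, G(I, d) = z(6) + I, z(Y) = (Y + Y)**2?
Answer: -48202/9 ≈ -5355.8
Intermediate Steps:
z(Y) = 4*Y**2 (z(Y) = (2*Y)**2 = 4*Y**2)
G(I, d) = 144 + I (G(I, d) = 4*6**2 + I = 4*36 + I = 144 + I)
E = -6
v(R) = -1148/3 - 8*R/3 (v(R) = 4/3 + ((-2 - 6)*(144 + R))/3 = 4/3 + (-8*(144 + R))/3 = 4/3 + (-1152 - 8*R)/3 = 4/3 + (-384 - 8*R/3) = -1148/3 - 8*R/3)
14*v(1/(-9 - 15)) = 14*(-1148/3 - 8/(3*(-9 - 15))) = 14*(-1148/3 - 8/3/(-24)) = 14*(-1148/3 - 8/3*(-1/24)) = 14*(-1148/3 + 1/9) = 14*(-3443/9) = -48202/9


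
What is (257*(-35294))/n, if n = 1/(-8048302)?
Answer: 73002590092516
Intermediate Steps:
n = -1/8048302 ≈ -1.2425e-7
(257*(-35294))/n = (257*(-35294))/(-1/8048302) = -9070558*(-8048302) = 73002590092516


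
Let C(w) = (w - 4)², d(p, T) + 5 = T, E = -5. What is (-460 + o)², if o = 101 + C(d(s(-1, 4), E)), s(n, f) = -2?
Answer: 26569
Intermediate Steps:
d(p, T) = -5 + T
C(w) = (-4 + w)²
o = 297 (o = 101 + (-4 + (-5 - 5))² = 101 + (-4 - 10)² = 101 + (-14)² = 101 + 196 = 297)
(-460 + o)² = (-460 + 297)² = (-163)² = 26569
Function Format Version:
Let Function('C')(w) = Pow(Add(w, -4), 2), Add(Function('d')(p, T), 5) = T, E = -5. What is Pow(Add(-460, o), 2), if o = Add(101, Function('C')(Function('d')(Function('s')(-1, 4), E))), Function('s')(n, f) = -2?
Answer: 26569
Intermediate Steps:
Function('d')(p, T) = Add(-5, T)
Function('C')(w) = Pow(Add(-4, w), 2)
o = 297 (o = Add(101, Pow(Add(-4, Add(-5, -5)), 2)) = Add(101, Pow(Add(-4, -10), 2)) = Add(101, Pow(-14, 2)) = Add(101, 196) = 297)
Pow(Add(-460, o), 2) = Pow(Add(-460, 297), 2) = Pow(-163, 2) = 26569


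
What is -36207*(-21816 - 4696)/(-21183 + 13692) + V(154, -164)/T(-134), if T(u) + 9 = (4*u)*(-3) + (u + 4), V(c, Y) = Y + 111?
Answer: -470040951173/3668093 ≈ -1.2814e+5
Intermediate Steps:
V(c, Y) = 111 + Y
T(u) = -5 - 11*u (T(u) = -9 + ((4*u)*(-3) + (u + 4)) = -9 + (-12*u + (4 + u)) = -9 + (4 - 11*u) = -5 - 11*u)
-36207*(-21816 - 4696)/(-21183 + 13692) + V(154, -164)/T(-134) = -36207*(-21816 - 4696)/(-21183 + 13692) + (111 - 164)/(-5 - 11*(-134)) = -36207/((-7491/(-26512))) - 53/(-5 + 1474) = -36207/((-7491*(-1/26512))) - 53/1469 = -36207/7491/26512 - 53*1/1469 = -36207*26512/7491 - 53/1469 = -319973328/2497 - 53/1469 = -470040951173/3668093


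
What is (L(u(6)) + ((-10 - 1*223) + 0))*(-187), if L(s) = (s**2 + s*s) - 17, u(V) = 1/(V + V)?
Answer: 3365813/72 ≈ 46747.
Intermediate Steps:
u(V) = 1/(2*V)
L(s) = -17 + 2*s**2 (L(s) = (s**2 + s**2) - 17 = 2*s**2 - 17 = -17 + 2*s**2)
(L(u(6)) + ((-10 - 1*223) + 0))*(-187) = ((-17 + 2*((1/2)/6)**2) + ((-10 - 1*223) + 0))*(-187) = ((-17 + 2*((1/2)*(1/6))**2) + ((-10 - 223) + 0))*(-187) = ((-17 + 2*(1/12)**2) + (-233 + 0))*(-187) = ((-17 + 2*(1/144)) - 233)*(-187) = ((-17 + 1/72) - 233)*(-187) = (-1223/72 - 233)*(-187) = -17999/72*(-187) = 3365813/72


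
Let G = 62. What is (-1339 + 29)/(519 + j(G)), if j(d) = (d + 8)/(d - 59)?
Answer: -3930/1627 ≈ -2.4155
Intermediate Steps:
j(d) = (8 + d)/(-59 + d)
(-1339 + 29)/(519 + j(G)) = (-1339 + 29)/(519 + (8 + 62)/(-59 + 62)) = -1310/(519 + 70/3) = -1310/1627/3 = -1310*3/1627 = -3930/1627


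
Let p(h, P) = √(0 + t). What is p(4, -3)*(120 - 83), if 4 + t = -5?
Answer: 111*I ≈ 111.0*I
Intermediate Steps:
t = -9 (t = -4 - 5 = -9)
p(h, P) = 3*I (p(h, P) = √(0 - 9) = √(-9) = 3*I)
p(4, -3)*(120 - 83) = (3*I)*(120 - 83) = (3*I)*37 = 111*I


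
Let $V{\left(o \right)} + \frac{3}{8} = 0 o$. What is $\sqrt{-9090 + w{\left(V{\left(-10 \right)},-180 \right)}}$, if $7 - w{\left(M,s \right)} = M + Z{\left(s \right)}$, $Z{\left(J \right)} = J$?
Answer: $\frac{i \sqrt{142442}}{4} \approx 94.354 i$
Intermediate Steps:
$V{\left(o \right)} = - \frac{3}{8}$ ($V{\left(o \right)} = - \frac{3}{8} + 0 o = - \frac{3}{8} + 0 = - \frac{3}{8}$)
$w{\left(M,s \right)} = 7 - M - s$ ($w{\left(M,s \right)} = 7 - \left(M + s\right) = 7 - M - s$)
$\sqrt{-9090 + w{\left(V{\left(-10 \right)},-180 \right)}} = \sqrt{-9090 - - \frac{1499}{8}} = \sqrt{-9090 + \left(7 + \frac{3}{8} + 180\right)} = \sqrt{-9090 + \frac{1499}{8}} = \sqrt{- \frac{71221}{8}} = \frac{i \sqrt{142442}}{4}$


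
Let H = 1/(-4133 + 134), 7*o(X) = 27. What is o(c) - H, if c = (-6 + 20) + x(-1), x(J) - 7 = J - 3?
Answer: 107980/27993 ≈ 3.8574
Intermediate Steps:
x(J) = 4 + J (x(J) = 7 + (J - 3) = 7 + (-3 + J) = 4 + J)
c = 17 (c = (-6 + 20) + (4 - 1) = 14 + 3 = 17)
o(X) = 27/7 (o(X) = (1/7)*27 = 27/7)
H = -1/3999 (H = 1/(-3999) = -1/3999 ≈ -0.00025006)
o(c) - H = 27/7 - 1*(-1/3999) = 27/7 + 1/3999 = 107980/27993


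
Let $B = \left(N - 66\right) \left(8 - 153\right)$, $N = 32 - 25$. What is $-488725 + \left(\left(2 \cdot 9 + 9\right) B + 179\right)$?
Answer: $-257561$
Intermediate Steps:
$N = 7$
$B = 8555$ ($B = \left(7 - 66\right) \left(8 - 153\right) = \left(-59\right) \left(-145\right) = 8555$)
$-488725 + \left(\left(2 \cdot 9 + 9\right) B + 179\right) = -488725 + \left(\left(2 \cdot 9 + 9\right) 8555 + 179\right) = -488725 + \left(\left(18 + 9\right) 8555 + 179\right) = -488725 + \left(27 \cdot 8555 + 179\right) = -488725 + \left(230985 + 179\right) = -488725 + 231164 = -257561$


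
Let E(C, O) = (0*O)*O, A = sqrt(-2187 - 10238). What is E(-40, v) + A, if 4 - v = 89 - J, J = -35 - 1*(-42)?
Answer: 5*I*sqrt(497) ≈ 111.47*I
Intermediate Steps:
J = 7 (J = -35 + 42 = 7)
v = -78 (v = 4 - (89 - 1*7) = 4 - (89 - 7) = 4 - 1*82 = 4 - 82 = -78)
A = 5*I*sqrt(497) (A = sqrt(-12425) = 5*I*sqrt(497) ≈ 111.47*I)
E(C, O) = 0 (E(C, O) = 0*O = 0)
E(-40, v) + A = 0 + 5*I*sqrt(497) = 5*I*sqrt(497)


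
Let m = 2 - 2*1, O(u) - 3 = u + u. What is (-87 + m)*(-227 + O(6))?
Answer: 18444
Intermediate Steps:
O(u) = 3 + 2*u (O(u) = 3 + (u + u) = 3 + 2*u)
m = 0 (m = 2 - 2 = 0)
(-87 + m)*(-227 + O(6)) = (-87 + 0)*(-227 + (3 + 2*6)) = -87*(-227 + (3 + 12)) = -87*(-227 + 15) = -87*(-212) = 18444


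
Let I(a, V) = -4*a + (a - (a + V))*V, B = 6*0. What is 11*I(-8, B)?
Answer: 352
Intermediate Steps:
B = 0
I(a, V) = -V² - 4*a (I(a, V) = -4*a + (a - (V + a))*V = -4*a + (a + (-V - a))*V = -4*a + (-V)*V = -4*a - V² = -V² - 4*a)
11*I(-8, B) = 11*(-1*0² - 4*(-8)) = 11*(-1*0 + 32) = 11*(0 + 32) = 11*32 = 352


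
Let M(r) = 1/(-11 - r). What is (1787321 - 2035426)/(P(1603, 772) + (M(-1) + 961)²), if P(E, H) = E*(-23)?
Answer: -24810500/88645981 ≈ -0.27988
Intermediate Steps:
P(E, H) = -23*E
(1787321 - 2035426)/(P(1603, 772) + (M(-1) + 961)²) = (1787321 - 2035426)/(-23*1603 + (-1/(11 - 1) + 961)²) = -248105/(-36869 + (-1/10 + 961)²) = -248105/(-36869 + (-1*⅒ + 961)²) = -248105/(-36869 + (-⅒ + 961)²) = -248105/(-36869 + (9609/10)²) = -248105/(-36869 + 92332881/100) = -248105/88645981/100 = -248105*100/88645981 = -24810500/88645981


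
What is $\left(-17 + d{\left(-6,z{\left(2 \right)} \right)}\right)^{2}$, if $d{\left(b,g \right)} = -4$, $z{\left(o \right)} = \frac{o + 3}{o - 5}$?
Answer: $441$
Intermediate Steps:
$z{\left(o \right)} = \frac{3 + o}{-5 + o}$
$\left(-17 + d{\left(-6,z{\left(2 \right)} \right)}\right)^{2} = \left(-17 - 4\right)^{2} = \left(-21\right)^{2} = 441$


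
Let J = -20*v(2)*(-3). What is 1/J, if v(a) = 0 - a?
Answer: -1/120 ≈ -0.0083333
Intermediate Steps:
v(a) = -a
J = -120 (J = -(-20)*2*(-3) = -20*(-2)*(-3) = 40*(-3) = -120)
1/J = 1/(-120) = -1/120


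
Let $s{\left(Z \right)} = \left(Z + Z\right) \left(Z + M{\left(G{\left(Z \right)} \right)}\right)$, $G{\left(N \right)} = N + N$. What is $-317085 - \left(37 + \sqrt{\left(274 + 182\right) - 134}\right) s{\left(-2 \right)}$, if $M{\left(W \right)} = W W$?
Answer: $-315013 + 56 \sqrt{322} \approx -3.1401 \cdot 10^{5}$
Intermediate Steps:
$G{\left(N \right)} = 2 N$
$M{\left(W \right)} = W^{2}$
$s{\left(Z \right)} = 2 Z \left(Z + 4 Z^{2}\right)$ ($s{\left(Z \right)} = \left(Z + Z\right) \left(Z + \left(2 Z\right)^{2}\right) = 2 Z \left(Z + 4 Z^{2}\right)$)
$-317085 - \left(37 + \sqrt{\left(274 + 182\right) - 134}\right) s{\left(-2 \right)} = -317085 - \left(37 + \sqrt{\left(274 + 182\right) - 134}\right) \left(-2\right)^{2} \left(2 + 8 \left(-2\right)\right) = -317085 - \left(37 + \sqrt{456 - 134}\right) 4 \left(2 - 16\right) = -317085 - \left(37 + \sqrt{322}\right) 4 \left(-14\right) = -317085 - \left(37 + \sqrt{322}\right) \left(-56\right) = -317085 - \left(-2072 - 56 \sqrt{322}\right) = -317085 + \left(2072 + 56 \sqrt{322}\right) = -315013 + 56 \sqrt{322}$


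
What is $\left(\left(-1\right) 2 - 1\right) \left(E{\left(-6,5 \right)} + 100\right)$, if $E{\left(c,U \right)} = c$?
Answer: $-282$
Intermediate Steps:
$\left(\left(-1\right) 2 - 1\right) \left(E{\left(-6,5 \right)} + 100\right) = \left(\left(-1\right) 2 - 1\right) \left(-6 + 100\right) = \left(-2 - 1\right) 94 = \left(-3\right) 94 = -282$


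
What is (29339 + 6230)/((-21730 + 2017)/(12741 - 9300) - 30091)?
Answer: -40797643/34520948 ≈ -1.1818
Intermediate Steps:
(29339 + 6230)/((-21730 + 2017)/(12741 - 9300) - 30091) = 35569/(-19713/3441 - 30091) = 35569/(-19713*1/3441 - 30091) = 35569/(-6571/1147 - 30091) = 35569/(-34520948/1147) = 35569*(-1147/34520948) = -40797643/34520948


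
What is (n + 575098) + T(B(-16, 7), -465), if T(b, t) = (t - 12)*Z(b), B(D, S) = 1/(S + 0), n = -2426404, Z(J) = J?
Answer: -12959619/7 ≈ -1.8514e+6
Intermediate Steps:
B(D, S) = 1/S
T(b, t) = b*(-12 + t) (T(b, t) = (t - 12)*b = (-12 + t)*b = b*(-12 + t))
(n + 575098) + T(B(-16, 7), -465) = (-2426404 + 575098) + (-12 - 465)/7 = -1851306 + (1/7)*(-477) = -1851306 - 477/7 = -12959619/7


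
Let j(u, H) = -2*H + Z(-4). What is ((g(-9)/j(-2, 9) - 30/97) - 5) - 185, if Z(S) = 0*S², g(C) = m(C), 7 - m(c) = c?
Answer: -166916/873 ≈ -191.20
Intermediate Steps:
m(c) = 7 - c
g(C) = 7 - C
Z(S) = 0
j(u, H) = -2*H (j(u, H) = -2*H + 0 = -2*H)
((g(-9)/j(-2, 9) - 30/97) - 5) - 185 = (((7 - 1*(-9))/((-2*9)) - 30/97) - 5) - 185 = (((7 + 9)/(-18) - 30*1/97) - 5) - 185 = ((16*(-1/18) - 30/97) - 5) - 185 = ((-8/9 - 30/97) - 5) - 185 = (-1046/873 - 5) - 185 = -5411/873 - 185 = -166916/873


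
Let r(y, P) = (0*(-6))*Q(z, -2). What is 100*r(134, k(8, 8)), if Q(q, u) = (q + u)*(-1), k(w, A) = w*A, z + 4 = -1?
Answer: 0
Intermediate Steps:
z = -5 (z = -4 - 1 = -5)
k(w, A) = A*w
Q(q, u) = -q - u
r(y, P) = 0 (r(y, P) = (0*(-6))*(-1*(-5) - 1*(-2)) = 0*(5 + 2) = 0*7 = 0)
100*r(134, k(8, 8)) = 100*0 = 0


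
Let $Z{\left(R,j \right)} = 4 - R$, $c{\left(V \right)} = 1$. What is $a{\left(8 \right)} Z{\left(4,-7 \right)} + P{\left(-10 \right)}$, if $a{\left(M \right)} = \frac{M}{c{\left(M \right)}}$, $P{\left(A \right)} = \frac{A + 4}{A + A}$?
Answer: $\frac{3}{10} \approx 0.3$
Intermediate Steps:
$P{\left(A \right)} = \frac{4 + A}{2 A}$
$a{\left(M \right)} = M$ ($a{\left(M \right)} = \frac{M}{1} = M 1 = M$)
$a{\left(8 \right)} Z{\left(4,-7 \right)} + P{\left(-10 \right)} = 8 \left(4 - 4\right) + \frac{4 - 10}{2 \left(-10\right)} = 8 \left(4 - 4\right) + \frac{1}{2} \left(- \frac{1}{10}\right) \left(-6\right) = 8 \cdot 0 + \frac{3}{10} = 0 + \frac{3}{10} = \frac{3}{10}$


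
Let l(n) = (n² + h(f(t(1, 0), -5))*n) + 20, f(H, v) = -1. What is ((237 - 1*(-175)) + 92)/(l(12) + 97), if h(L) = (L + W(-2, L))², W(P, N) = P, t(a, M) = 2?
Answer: 56/41 ≈ 1.3659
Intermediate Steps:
h(L) = (-2 + L)² (h(L) = (L - 2)² = (-2 + L)²)
l(n) = 20 + n² + 9*n (l(n) = (n² + (-2 - 1)²*n) + 20 = (n² + (-3)²*n) + 20 = (n² + 9*n) + 20 = 20 + n² + 9*n)
((237 - 1*(-175)) + 92)/(l(12) + 97) = ((237 - 1*(-175)) + 92)/((20 + 12² + 9*12) + 97) = ((237 + 175) + 92)/((20 + 144 + 108) + 97) = (412 + 92)/(272 + 97) = 504/369 = 504*(1/369) = 56/41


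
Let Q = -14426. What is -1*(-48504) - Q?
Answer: 62930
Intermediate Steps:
-1*(-48504) - Q = -1*(-48504) - 1*(-14426) = 48504 + 14426 = 62930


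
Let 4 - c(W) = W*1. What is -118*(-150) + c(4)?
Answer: 17700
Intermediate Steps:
c(W) = 4 - W
-118*(-150) + c(4) = -118*(-150) + (4 - 1*4) = 17700 + (4 - 4) = 17700 + 0 = 17700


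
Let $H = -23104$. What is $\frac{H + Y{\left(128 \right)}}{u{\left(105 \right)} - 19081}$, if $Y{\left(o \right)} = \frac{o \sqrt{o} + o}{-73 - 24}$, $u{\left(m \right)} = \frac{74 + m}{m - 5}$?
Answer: $\frac{224121600}{185068337} + \frac{102400 \sqrt{2}}{185068337} \approx 1.2118$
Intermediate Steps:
$u{\left(m \right)} = \frac{74 + m}{-5 + m}$
$Y{\left(o \right)} = - \frac{o}{97} - \frac{o^{\frac{3}{2}}}{97}$ ($Y{\left(o \right)} = \frac{o^{\frac{3}{2}} + o}{-97} = \left(o + o^{\frac{3}{2}}\right) \left(- \frac{1}{97}\right) = - \frac{o}{97} - \frac{o^{\frac{3}{2}}}{97}$)
$\frac{H + Y{\left(128 \right)}}{u{\left(105 \right)} - 19081} = \frac{-23104 - \left(\frac{128}{97} + \frac{128^{\frac{3}{2}}}{97}\right)}{\frac{74 + 105}{-5 + 105} - 19081} = \frac{-23104 - \left(\frac{128}{97} + \frac{1024 \sqrt{2}}{97}\right)}{\frac{1}{100} \cdot 179 - 19081} = \frac{- \frac{2241216}{97} - \frac{1024 \sqrt{2}}{97}}{\frac{179}{100} - 19081} = \frac{- \frac{2241216}{97} - \frac{1024 \sqrt{2}}{97}}{- \frac{1907921}{100}} = \left(- \frac{2241216}{97} - \frac{1024 \sqrt{2}}{97}\right) \left(- \frac{100}{1907921}\right) = \frac{224121600}{185068337} + \frac{102400 \sqrt{2}}{185068337}$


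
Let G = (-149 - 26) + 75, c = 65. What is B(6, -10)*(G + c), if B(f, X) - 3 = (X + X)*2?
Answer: 1295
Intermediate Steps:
B(f, X) = 3 + 4*X (B(f, X) = 3 + (X + X)*2 = 3 + (2*X)*2 = 3 + 4*X)
G = -100 (G = -175 + 75 = -100)
B(6, -10)*(G + c) = (3 + 4*(-10))*(-100 + 65) = (3 - 40)*(-35) = -37*(-35) = 1295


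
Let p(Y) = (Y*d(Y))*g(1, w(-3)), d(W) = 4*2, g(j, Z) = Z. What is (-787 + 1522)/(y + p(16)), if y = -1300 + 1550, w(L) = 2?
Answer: 735/506 ≈ 1.4526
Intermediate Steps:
y = 250
d(W) = 8
p(Y) = 16*Y (p(Y) = (Y*8)*2 = (8*Y)*2 = 16*Y)
(-787 + 1522)/(y + p(16)) = (-787 + 1522)/(250 + 16*16) = 735/(250 + 256) = 735/506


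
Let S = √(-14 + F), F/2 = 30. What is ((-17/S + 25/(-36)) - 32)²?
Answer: 32049839/29808 + 20009*√46/828 ≈ 1239.1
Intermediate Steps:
F = 60 (F = 2*30 = 60)
S = √46 (S = √(-14 + 60) = √46 ≈ 6.7823)
((-17/S + 25/(-36)) - 32)² = ((-17*√46/46 + 25/(-36)) - 32)² = ((-17*√46/46 + 25*(-1/36)) - 32)² = ((-17*√46/46 - 25/36) - 32)² = ((-25/36 - 17*√46/46) - 32)² = (-1177/36 - 17*√46/46)²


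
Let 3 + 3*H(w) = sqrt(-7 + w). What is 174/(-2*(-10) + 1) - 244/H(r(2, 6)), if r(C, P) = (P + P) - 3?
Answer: 322 + 732*sqrt(2)/7 ≈ 469.89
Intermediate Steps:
r(C, P) = -3 + 2*P (r(C, P) = 2*P - 3 = -3 + 2*P)
H(w) = -1 + sqrt(-7 + w)/3
174/(-2*(-10) + 1) - 244/H(r(2, 6)) = 174/(-2*(-10) + 1) - 244/(-1 + sqrt(-7 + (-3 + 2*6))/3) = 174/(20 + 1) - 244/(-1 + sqrt(-7 + (-3 + 12))/3) = 174/21 - 244/(-1 + sqrt(-7 + 9)/3) = 174*(1/21) - 244/(-1 + sqrt(2)/3) = 58/7 - 244/(-1 + sqrt(2)/3)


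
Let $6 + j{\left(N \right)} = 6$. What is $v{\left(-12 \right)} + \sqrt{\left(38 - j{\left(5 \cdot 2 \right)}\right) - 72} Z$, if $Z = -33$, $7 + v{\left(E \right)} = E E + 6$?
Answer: $143 - 33 i \sqrt{34} \approx 143.0 - 192.42 i$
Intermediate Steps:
$j{\left(N \right)} = 0$ ($j{\left(N \right)} = -6 + 6 = 0$)
$v{\left(E \right)} = -1 + E^{2}$ ($v{\left(E \right)} = -7 + \left(E E + 6\right) = -7 + \left(E^{2} + 6\right) = -7 + \left(6 + E^{2}\right) = -1 + E^{2}$)
$v{\left(-12 \right)} + \sqrt{\left(38 - j{\left(5 \cdot 2 \right)}\right) - 72} Z = \left(-1 + \left(-12\right)^{2}\right) + \sqrt{\left(38 - 0\right) - 72} \left(-33\right) = \left(-1 + 144\right) + \sqrt{\left(38 + 0\right) - 72} \left(-33\right) = 143 + \sqrt{38 - 72} \left(-33\right) = 143 + \sqrt{-34} \left(-33\right) = 143 + i \sqrt{34} \left(-33\right) = 143 - 33 i \sqrt{34}$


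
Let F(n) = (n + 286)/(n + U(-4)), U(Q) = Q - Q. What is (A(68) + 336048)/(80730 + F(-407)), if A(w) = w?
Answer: 12436292/2987021 ≈ 4.1634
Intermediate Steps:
U(Q) = 0
F(n) = (286 + n)/n (F(n) = (n + 286)/(n + 0) = (286 + n)/n)
(A(68) + 336048)/(80730 + F(-407)) = (68 + 336048)/(80730 + (286 - 407)/(-407)) = 336116/(80730 - 1/407*(-121)) = 336116/(80730 + 11/37) = 336116/(2987021/37) = 336116*(37/2987021) = 12436292/2987021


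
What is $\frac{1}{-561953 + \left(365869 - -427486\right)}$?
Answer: $\frac{1}{231402} \approx 4.3215 \cdot 10^{-6}$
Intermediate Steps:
$\frac{1}{-561953 + \left(365869 - -427486\right)} = \frac{1}{-561953 + \left(365869 + 427486\right)} = \frac{1}{-561953 + 793355} = \frac{1}{231402}$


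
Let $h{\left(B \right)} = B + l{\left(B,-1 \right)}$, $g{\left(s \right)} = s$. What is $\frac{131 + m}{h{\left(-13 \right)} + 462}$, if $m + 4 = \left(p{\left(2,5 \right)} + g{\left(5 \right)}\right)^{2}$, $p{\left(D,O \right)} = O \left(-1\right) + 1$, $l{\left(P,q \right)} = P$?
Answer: $\frac{32}{109} \approx 0.29358$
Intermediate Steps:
$p{\left(D,O \right)} = 1 - O$ ($p{\left(D,O \right)} = - O + 1 = 1 - O$)
$m = -3$ ($m = -4 + \left(\left(1 - 5\right) + 5\right)^{2} = -4 + \left(-4 + 5\right)^{2} = -4 + 1^{2} = -4 + 1 = -3$)
$h{\left(B \right)} = 2 B$ ($h{\left(B \right)} = B + B = 2 B$)
$\frac{131 + m}{h{\left(-13 \right)} + 462} = \frac{131 - 3}{2 \left(-13\right) + 462} = \frac{128}{-26 + 462} = \frac{128}{436} = 128 \cdot \frac{1}{436} = \frac{32}{109}$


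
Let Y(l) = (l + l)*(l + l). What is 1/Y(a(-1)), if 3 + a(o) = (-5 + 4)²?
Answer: 1/16 ≈ 0.062500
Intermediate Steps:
a(o) = -2 (a(o) = -3 + (-5 + 4)² = -3 + (-1)² = -3 + 1 = -2)
Y(l) = 4*l² (Y(l) = (2*l)*(2*l) = 4*l²)
1/Y(a(-1)) = 1/(4*(-2)²) = 1/(4*4) = 1/16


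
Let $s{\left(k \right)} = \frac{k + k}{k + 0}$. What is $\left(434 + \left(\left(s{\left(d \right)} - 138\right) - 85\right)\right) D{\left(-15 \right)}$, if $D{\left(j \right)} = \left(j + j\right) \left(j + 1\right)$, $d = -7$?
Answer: $89460$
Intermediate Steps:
$s{\left(k \right)} = 2$ ($s{\left(k \right)} = \frac{2 k}{k} = 2$)
$D{\left(j \right)} = 2 j \left(1 + j\right)$
$\left(434 + \left(\left(s{\left(d \right)} - 138\right) - 85\right)\right) D{\left(-15 \right)} = \left(434 + \left(\left(2 - 138\right) - 85\right)\right) 2 \left(-15\right) \left(1 - 15\right) = \left(434 - 221\right) 2 \left(-15\right) \left(-14\right) = \left(434 - 221\right) 420 = 213 \cdot 420 = 89460$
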